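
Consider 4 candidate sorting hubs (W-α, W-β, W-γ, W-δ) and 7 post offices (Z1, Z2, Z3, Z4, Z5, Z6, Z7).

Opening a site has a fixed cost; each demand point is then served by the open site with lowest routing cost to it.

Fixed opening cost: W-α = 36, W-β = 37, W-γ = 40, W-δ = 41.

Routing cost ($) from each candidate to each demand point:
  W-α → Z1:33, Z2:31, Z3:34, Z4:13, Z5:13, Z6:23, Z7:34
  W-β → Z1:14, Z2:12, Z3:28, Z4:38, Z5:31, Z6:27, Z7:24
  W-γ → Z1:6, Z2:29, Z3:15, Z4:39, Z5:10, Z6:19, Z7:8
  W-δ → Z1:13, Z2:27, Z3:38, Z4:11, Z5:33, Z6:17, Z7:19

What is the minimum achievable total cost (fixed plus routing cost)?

166

Open {W-γ}: assign each demand point to its cheapest open site.
  Z1→W-γ 6, Z2→W-γ 29, Z3→W-γ 15, Z4→W-γ 39, Z5→W-γ 10, Z6→W-γ 19, Z7→W-γ 8
  routing cost 126, fixed 40 → total 166.
Compare {W-γ, W-δ}: routing cost 94 + fixed 81 = 175.
Compare {W-α, W-γ}: routing cost 100 + fixed 76 = 176.
Compare {W-β, W-γ}: routing cost 108 + fixed 77 = 185.
All other subsets cost ≥ 175. Minimum total cost: 166.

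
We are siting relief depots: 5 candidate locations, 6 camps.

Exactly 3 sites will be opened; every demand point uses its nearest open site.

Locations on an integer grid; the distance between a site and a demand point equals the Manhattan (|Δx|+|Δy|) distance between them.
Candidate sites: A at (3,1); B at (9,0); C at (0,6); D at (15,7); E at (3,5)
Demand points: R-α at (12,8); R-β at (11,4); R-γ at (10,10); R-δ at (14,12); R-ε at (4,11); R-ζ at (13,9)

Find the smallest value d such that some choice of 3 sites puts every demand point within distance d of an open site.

8

Open {A, D, E}.
  Farthest demand point is R-γ at distance 8 (to D); all others are ≤ 8.
With {B, D, E} the worst case is 8.
With {C, D, E} the worst case is 8.
No size-3 selection achieves below 8.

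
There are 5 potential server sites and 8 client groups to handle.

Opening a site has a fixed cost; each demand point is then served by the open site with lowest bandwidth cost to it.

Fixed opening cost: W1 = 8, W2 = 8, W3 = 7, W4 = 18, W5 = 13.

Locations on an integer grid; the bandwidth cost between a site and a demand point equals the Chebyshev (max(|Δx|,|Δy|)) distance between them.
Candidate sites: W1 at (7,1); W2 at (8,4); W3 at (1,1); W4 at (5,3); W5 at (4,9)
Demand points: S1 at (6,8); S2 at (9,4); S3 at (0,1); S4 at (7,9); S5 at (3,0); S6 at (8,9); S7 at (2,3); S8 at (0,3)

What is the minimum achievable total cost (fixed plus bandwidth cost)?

Open {W2, W3}: assign each demand point to its cheapest open site.
  S1→W2 4, S2→W2 1, S3→W3 1, S4→W2 5, S5→W3 2, S6→W2 5, S7→W3 2, S8→W3 2
  bandwidth cost 22, fixed 15 → total 37.
Compare {W3, W5}: bandwidth cost 21 + fixed 20 = 41.
Compare {W3}: bandwidth cost 38 + fixed 7 = 45.
Compare {W1, W2, W3}: bandwidth cost 22 + fixed 23 = 45.
All other subsets cost ≥ 41. Minimum total cost: 37.

37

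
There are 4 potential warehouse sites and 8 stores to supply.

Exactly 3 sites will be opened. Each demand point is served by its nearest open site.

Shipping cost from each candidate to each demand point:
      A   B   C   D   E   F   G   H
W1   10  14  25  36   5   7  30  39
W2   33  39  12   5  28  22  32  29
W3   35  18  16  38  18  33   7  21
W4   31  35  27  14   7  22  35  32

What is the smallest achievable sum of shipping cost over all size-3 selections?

Open {W1, W2, W3}.
  A→W1 10, B→W1 14, C→W2 12, D→W2 5, E→W1 5, F→W1 7, G→W3 7, H→W3 21  ⇒ total 81.
Compare {W1, W3, W4}: total 94.
Compare {W1, W2, W4}: total 112.
No size-3 selection does better; minimum is 81.

81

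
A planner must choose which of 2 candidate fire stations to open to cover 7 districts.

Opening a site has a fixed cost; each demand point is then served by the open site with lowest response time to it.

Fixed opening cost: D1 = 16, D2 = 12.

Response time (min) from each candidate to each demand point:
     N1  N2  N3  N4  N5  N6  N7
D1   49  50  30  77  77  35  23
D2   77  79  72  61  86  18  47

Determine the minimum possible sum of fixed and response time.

Open {D1, D2}: assign each demand point to its cheapest open site.
  N1→D1 49, N2→D1 50, N3→D1 30, N4→D2 61, N5→D1 77, N6→D2 18, N7→D1 23
  response time 308, fixed 28 → total 336.
Compare {D1}: response time 341 + fixed 16 = 357.
Compare {D2}: response time 440 + fixed 12 = 452.

336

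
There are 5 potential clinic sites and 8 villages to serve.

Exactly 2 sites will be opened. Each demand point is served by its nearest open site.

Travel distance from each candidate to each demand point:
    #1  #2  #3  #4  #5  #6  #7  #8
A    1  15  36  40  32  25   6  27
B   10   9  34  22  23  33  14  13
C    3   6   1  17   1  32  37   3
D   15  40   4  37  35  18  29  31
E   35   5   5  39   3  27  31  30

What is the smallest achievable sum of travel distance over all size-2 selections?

Open {A, C}.
  #1→A 1, #2→C 6, #3→C 1, #4→C 17, #5→C 1, #6→A 25, #7→A 6, #8→C 3  ⇒ total 60.
Compare {B, C}: total 77.
Compare {C, D}: total 78.
No size-2 selection does better; minimum is 60.

60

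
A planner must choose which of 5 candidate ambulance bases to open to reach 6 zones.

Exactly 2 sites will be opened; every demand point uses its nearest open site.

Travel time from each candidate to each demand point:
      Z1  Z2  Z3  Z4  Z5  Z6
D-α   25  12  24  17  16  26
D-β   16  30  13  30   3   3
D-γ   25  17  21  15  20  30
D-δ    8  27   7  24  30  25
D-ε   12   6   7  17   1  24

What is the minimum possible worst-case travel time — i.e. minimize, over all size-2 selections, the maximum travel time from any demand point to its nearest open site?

17

Open {D-α, D-β}.
  Farthest demand point is Z4 at travel time 17 (to D-α); all others are ≤ 17.
With {D-β, D-γ} the worst case is 17.
With {D-β, D-ε} the worst case is 17.
No size-2 selection achieves below 17.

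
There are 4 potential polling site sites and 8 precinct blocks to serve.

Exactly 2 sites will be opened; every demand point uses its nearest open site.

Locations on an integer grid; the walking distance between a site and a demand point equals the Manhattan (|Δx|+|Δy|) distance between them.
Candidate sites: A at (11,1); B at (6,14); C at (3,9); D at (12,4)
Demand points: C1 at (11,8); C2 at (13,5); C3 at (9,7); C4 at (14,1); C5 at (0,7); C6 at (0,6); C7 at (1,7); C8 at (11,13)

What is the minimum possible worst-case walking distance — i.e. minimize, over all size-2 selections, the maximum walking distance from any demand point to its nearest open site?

10

Open {C, D}.
  Farthest demand point is C8 at walking distance 10 (to D); all others are ≤ 10.
With {A, C} the worst case is 12.
With {A, B} the worst case is 14.
No size-2 selection achieves below 10.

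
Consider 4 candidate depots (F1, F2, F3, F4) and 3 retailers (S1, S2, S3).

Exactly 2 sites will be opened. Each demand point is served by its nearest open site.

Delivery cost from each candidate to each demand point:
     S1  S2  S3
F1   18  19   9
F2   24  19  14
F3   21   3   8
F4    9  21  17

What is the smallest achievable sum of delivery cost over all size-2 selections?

20

Open {F3, F4}.
  S1→F4 9, S2→F3 3, S3→F3 8  ⇒ total 20.
Compare {F1, F3}: total 29.
Compare {F2, F3}: total 32.
No size-2 selection does better; minimum is 20.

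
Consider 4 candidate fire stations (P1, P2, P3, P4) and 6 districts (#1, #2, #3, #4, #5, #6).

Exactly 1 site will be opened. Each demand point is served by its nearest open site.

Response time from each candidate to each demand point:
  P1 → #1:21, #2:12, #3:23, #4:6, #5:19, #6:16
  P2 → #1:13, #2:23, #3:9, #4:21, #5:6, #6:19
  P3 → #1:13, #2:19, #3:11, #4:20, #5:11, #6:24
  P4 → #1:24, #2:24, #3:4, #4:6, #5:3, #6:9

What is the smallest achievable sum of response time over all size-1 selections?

70

Open {P4}.
  #1→P4 24, #2→P4 24, #3→P4 4, #4→P4 6, #5→P4 3, #6→P4 9  ⇒ total 70.
Compare {P2}: total 91.
Compare {P1}: total 97.
No size-1 selection does better; minimum is 70.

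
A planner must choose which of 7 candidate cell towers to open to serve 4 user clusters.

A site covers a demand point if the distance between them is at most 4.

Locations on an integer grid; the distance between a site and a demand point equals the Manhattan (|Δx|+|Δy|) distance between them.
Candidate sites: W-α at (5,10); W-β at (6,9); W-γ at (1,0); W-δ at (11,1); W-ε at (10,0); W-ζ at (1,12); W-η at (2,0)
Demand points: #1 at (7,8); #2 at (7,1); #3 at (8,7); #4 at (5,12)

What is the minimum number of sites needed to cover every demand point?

2

Coverage sets (demand points within 4 of each site):
  W-α: {#1, #4}
  W-β: {#1, #3, #4}
  W-γ: {}
  W-δ: {#2}
  W-ε: {#2}
  W-ζ: {#4}
  W-η: {}
No single site covers all 4 demand points.
But {W-β, W-δ} covers everything, so the minimum is 2.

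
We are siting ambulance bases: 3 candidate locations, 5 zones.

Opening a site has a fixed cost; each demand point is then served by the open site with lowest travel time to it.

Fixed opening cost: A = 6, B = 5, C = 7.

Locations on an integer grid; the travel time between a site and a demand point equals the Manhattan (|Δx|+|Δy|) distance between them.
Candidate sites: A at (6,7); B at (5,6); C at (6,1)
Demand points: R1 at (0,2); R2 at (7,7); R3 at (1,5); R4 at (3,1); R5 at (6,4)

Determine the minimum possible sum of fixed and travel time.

Open {B}: assign each demand point to its cheapest open site.
  R1→B 9, R2→B 3, R3→B 5, R4→B 7, R5→B 3
  travel time 27, fixed 5 → total 32.
Compare {B, C}: travel time 21 + fixed 12 = 33.
Compare {A, C}: travel time 21 + fixed 13 = 34.
Compare {C}: travel time 29 + fixed 7 = 36.
All other subsets cost ≥ 33. Minimum total cost: 32.

32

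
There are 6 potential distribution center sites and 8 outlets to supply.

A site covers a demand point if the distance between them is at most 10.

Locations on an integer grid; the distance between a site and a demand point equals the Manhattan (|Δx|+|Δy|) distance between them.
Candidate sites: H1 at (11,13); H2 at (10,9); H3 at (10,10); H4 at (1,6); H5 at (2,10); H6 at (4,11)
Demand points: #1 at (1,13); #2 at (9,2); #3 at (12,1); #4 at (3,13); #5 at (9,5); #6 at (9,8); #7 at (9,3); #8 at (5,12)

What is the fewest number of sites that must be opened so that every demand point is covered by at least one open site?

2

Coverage sets (demand points within 10 of each site):
  H1: {#1, #4, #5, #6, #8}
  H2: {#2, #3, #5, #6, #7, #8}
  H3: {#2, #4, #5, #6, #7, #8}
  H4: {#1, #4, #5, #6, #8}
  H5: {#1, #4, #6, #8}
  H6: {#1, #4, #6, #8}
No single site covers all 8 demand points.
But {H1, H2} covers everything, so the minimum is 2.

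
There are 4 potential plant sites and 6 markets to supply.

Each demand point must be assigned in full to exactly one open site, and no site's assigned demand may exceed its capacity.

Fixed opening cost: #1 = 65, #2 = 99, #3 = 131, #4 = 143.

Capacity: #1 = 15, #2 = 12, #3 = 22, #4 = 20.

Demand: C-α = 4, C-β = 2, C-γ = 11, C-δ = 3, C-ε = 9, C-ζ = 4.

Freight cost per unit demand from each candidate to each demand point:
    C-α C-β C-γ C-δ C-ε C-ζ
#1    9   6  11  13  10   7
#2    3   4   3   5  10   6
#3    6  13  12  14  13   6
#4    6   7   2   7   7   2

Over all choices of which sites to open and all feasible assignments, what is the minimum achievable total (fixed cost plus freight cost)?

397

Open {#1, #4}; cheapest assignment that respects the capacities:
  #1 (cap 15, load 15): C-α, C-β, C-ε — cost 4×9 + 2×6 + 9×10 = 138
  #4 (cap 20, load 18): C-γ, C-δ, C-ζ — cost 11×2 + 3×7 + 4×2 = 51
  Shipping 189, fixed 208 → total 397.
  Any other capacity-feasible assignment to {#1, #4} ships for at least 189.
Compare {#1, #2, #4}: its best feasible assignment gives total 455.
Compare {#3, #4}: its best feasible assignment gives total 475.
Every other set of open sites that can feasibly serve all demand totals ≥ 455 even under its best assignment. Minimum: 397.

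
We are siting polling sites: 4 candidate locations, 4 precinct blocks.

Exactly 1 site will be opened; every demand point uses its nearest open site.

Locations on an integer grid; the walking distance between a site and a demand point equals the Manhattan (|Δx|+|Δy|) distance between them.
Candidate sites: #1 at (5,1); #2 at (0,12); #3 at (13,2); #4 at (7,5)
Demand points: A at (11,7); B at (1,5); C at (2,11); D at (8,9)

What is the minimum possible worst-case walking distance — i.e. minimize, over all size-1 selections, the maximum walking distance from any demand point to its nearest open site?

11

Open {#4}.
  Farthest demand point is C at walking distance 11 (to #4); all others are ≤ 11.
With {#1} the worst case is 13.
With {#2} the worst case is 16.
No size-1 selection achieves below 11.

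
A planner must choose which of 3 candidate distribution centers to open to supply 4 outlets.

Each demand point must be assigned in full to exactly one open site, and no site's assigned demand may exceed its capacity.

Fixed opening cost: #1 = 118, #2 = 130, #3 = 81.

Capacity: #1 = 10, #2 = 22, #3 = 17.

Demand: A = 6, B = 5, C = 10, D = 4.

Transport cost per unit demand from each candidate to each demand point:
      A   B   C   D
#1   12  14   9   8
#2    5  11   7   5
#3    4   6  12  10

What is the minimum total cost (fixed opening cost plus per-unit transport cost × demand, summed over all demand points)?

Open {#2, #3}; cheapest assignment that respects the capacities:
  #2 (cap 22, load 14): C, D — cost 10×7 + 4×5 = 90
  #3 (cap 17, load 11): A, B — cost 6×4 + 5×6 = 54
  Shipping 144, fixed 211 → total 355.
  Any other capacity-feasible assignment to {#2, #3} ships for at least 144.
Compare {#1, #3}: its best feasible assignment gives total 383.
Compare {#1, #2}: its best feasible assignment gives total 435.
Every other set of open sites that can feasibly serve all demand totals ≥ 383 even under its best assignment. Minimum: 355.

355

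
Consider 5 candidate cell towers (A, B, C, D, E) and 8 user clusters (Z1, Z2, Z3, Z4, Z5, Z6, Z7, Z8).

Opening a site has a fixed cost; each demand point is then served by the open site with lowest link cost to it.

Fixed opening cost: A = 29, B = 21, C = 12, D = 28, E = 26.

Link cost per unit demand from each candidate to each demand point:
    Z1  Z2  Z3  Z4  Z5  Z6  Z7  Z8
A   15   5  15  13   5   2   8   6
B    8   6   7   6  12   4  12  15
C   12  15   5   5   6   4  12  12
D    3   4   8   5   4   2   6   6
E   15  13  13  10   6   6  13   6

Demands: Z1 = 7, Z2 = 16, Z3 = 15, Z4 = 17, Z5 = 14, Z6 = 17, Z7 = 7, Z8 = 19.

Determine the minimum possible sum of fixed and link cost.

531

Open {C, D}: assign each demand point to its cheapest open site.
  Z1→D 7×3=21, Z2→D 16×4=64, Z3→C 15×5=75, Z4→C 17×5=85, Z5→D 14×4=56, Z6→D 17×2=34, Z7→D 7×6=42, Z8→D 19×6=114
  link cost 491, fixed 40 → total 531.
Compare {B, C, D}: link cost 491 + fixed 61 = 552.
Compare {C, D, E}: link cost 491 + fixed 66 = 557.
Compare {A, C, D}: link cost 491 + fixed 69 = 560.
All other subsets cost ≥ 552. Minimum total cost: 531.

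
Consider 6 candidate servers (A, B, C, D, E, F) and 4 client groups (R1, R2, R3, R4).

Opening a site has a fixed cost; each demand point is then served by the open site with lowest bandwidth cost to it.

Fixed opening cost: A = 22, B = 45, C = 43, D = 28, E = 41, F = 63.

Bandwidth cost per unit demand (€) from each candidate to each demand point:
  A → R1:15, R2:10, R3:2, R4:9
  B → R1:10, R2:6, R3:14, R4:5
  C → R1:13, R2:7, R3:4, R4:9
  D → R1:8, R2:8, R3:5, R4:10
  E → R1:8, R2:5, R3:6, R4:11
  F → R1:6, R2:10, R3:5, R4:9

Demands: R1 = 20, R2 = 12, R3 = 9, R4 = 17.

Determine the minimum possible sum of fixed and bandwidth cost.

Open {A, B, F}: assign each demand point to its cheapest open site.
  R1→F 20×6=120, R2→B 12×6=72, R3→A 9×2=18, R4→B 17×5=85
  bandwidth cost 295, fixed 130 → total 425.
Compare {B, F}: bandwidth cost 322 + fixed 108 = 430.
Compare {A, B, D}: bandwidth cost 335 + fixed 95 = 430.
Compare {A, B, E}: bandwidth cost 323 + fixed 108 = 431.
All other subsets cost ≥ 430. Minimum total cost: 425.

425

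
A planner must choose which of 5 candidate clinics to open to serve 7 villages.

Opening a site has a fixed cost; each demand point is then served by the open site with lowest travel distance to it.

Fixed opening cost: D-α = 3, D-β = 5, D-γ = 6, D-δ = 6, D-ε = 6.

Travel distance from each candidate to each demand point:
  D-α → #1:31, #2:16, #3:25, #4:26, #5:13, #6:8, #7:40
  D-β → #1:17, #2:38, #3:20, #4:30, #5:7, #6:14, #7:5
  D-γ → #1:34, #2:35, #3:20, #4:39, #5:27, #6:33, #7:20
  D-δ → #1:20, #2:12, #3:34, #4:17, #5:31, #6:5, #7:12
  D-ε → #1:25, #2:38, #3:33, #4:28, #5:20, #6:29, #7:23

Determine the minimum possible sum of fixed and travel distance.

Open {D-β, D-δ}: assign each demand point to its cheapest open site.
  #1→D-β 17, #2→D-δ 12, #3→D-β 20, #4→D-δ 17, #5→D-β 7, #6→D-δ 5, #7→D-β 5
  travel distance 83, fixed 11 → total 94.
Compare {D-α, D-β, D-δ}: travel distance 83 + fixed 14 = 97.
Compare {D-β, D-γ, D-δ}: travel distance 83 + fixed 17 = 100.
Compare {D-β, D-δ, D-ε}: travel distance 83 + fixed 17 = 100.
All other subsets cost ≥ 97. Minimum total cost: 94.

94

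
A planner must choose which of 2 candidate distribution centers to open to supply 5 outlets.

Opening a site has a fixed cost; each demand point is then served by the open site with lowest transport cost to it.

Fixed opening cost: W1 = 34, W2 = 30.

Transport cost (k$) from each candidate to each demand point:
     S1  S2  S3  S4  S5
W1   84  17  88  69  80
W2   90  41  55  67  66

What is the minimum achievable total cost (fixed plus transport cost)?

Open {W2}: assign each demand point to its cheapest open site.
  S1→W2 90, S2→W2 41, S3→W2 55, S4→W2 67, S5→W2 66
  transport cost 319, fixed 30 → total 349.
Compare {W1, W2}: transport cost 289 + fixed 64 = 353.
Compare {W1}: transport cost 338 + fixed 34 = 372.

349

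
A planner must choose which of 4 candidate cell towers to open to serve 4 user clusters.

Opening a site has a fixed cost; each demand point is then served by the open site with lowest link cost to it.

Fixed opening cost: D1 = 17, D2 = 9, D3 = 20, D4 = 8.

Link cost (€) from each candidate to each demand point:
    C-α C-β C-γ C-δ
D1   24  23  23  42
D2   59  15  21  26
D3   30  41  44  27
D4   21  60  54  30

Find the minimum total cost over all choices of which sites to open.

100

Open {D2, D4}: assign each demand point to its cheapest open site.
  C-α→D4 21, C-β→D2 15, C-γ→D2 21, C-δ→D2 26
  link cost 83, fixed 17 → total 100.
Compare {D1, D2}: link cost 86 + fixed 26 = 112.
Compare {D1, D2, D4}: link cost 83 + fixed 34 = 117.
Compare {D2, D3, D4}: link cost 83 + fixed 37 = 120.
All other subsets cost ≥ 112. Minimum total cost: 100.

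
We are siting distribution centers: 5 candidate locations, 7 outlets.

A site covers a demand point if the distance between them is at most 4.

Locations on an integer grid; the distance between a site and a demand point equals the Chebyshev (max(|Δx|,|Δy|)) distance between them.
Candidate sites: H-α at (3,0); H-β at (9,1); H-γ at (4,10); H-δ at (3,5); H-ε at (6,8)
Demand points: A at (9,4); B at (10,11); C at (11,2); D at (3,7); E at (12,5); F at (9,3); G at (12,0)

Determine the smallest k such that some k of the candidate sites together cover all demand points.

Coverage sets (demand points within 4 of each site):
  H-α: {}
  H-β: {A, C, E, F, G}
  H-γ: {D}
  H-δ: {D}
  H-ε: {A, B, D}
No single site covers all 7 demand points.
But {H-β, H-ε} covers everything, so the minimum is 2.

2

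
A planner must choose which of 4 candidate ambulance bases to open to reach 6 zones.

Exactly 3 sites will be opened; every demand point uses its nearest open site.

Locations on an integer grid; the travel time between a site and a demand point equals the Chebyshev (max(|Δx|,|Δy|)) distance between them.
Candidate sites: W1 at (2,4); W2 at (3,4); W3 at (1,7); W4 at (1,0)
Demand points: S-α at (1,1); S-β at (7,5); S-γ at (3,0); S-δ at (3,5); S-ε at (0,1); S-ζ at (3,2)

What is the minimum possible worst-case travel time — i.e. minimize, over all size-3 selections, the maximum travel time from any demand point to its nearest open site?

Open {W1, W2, W3}.
  Farthest demand point is S-β at travel time 4 (to W2); all others are ≤ 4.
With {W1, W2, W4} the worst case is 4.
With {W2, W3, W4} the worst case is 4.
No size-3 selection achieves below 4.

4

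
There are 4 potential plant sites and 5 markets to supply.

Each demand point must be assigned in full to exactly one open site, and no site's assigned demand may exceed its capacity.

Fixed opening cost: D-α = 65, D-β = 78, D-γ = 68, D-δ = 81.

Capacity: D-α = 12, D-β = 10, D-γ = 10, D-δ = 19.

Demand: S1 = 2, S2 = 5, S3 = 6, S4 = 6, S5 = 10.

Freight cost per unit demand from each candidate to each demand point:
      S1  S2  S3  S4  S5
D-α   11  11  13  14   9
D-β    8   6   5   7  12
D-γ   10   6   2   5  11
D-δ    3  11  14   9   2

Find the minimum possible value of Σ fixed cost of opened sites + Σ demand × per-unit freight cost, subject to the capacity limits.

349

Open {D-β, D-γ, D-δ}; cheapest assignment that respects the capacities:
  D-β (cap 10, load 5): S2 — cost 5×6 = 30
  D-γ (cap 10, load 6): S3 — cost 6×2 = 12
  D-δ (cap 19, load 18): S1, S4, S5 — cost 2×3 + 6×9 + 10×2 = 80
  Shipping 122, fixed 227 → total 349.
  Any other capacity-feasible assignment to {D-β, D-γ, D-δ} ships for at least 122.
Compare {D-α, D-δ}: its best feasible assignment gives total 359.
Compare {D-α, D-γ, D-δ}: its best feasible assignment gives total 361.
Every other set of open sites that can feasibly serve all demand totals ≥ 359 even under its best assignment. Minimum: 349.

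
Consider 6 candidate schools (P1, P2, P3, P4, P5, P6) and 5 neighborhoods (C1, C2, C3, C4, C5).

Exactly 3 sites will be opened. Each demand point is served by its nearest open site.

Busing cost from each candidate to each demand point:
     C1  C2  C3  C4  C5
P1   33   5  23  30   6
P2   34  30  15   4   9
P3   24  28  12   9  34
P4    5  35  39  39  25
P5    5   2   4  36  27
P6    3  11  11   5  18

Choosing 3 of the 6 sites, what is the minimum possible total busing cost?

Open {P1, P5, P6}.
  C1→P6 3, C2→P5 2, C3→P5 4, C4→P6 5, C5→P1 6  ⇒ total 20.
Compare {P1, P2, P5}: total 21.
Compare {P2, P5, P6}: total 22.
No size-3 selection does better; minimum is 20.

20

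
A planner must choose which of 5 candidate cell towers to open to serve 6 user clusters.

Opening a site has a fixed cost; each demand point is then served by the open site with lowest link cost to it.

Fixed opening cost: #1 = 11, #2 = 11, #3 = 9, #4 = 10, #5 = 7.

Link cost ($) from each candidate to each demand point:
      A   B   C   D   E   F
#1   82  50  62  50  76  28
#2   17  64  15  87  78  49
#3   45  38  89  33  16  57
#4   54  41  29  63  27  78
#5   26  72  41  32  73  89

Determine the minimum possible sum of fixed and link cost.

178

Open {#1, #2, #3}: assign each demand point to its cheapest open site.
  A→#2 17, B→#3 38, C→#2 15, D→#3 33, E→#3 16, F→#1 28
  link cost 147, fixed 31 → total 178.
Compare {#1, #2, #3, #5}: link cost 146 + fixed 38 = 184.
Compare {#2, #3}: link cost 168 + fixed 20 = 188.
Compare {#1, #2, #3, #4}: link cost 147 + fixed 41 = 188.
All other subsets cost ≥ 184. Minimum total cost: 178.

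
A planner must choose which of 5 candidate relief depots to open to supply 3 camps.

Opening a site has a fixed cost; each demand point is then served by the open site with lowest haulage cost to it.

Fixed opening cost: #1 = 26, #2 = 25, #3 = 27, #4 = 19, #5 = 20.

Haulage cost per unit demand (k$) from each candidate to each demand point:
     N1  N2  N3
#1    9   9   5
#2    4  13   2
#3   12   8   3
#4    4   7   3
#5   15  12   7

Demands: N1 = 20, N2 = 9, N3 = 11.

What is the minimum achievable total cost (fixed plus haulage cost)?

Open {#4}: assign each demand point to its cheapest open site.
  N1→#4 20×4=80, N2→#4 9×7=63, N3→#4 11×3=33
  haulage cost 176, fixed 19 → total 195.
Compare {#2, #4}: haulage cost 165 + fixed 44 = 209.
Compare {#4, #5}: haulage cost 176 + fixed 39 = 215.
Compare {#1, #4}: haulage cost 176 + fixed 45 = 221.
All other subsets cost ≥ 209. Minimum total cost: 195.

195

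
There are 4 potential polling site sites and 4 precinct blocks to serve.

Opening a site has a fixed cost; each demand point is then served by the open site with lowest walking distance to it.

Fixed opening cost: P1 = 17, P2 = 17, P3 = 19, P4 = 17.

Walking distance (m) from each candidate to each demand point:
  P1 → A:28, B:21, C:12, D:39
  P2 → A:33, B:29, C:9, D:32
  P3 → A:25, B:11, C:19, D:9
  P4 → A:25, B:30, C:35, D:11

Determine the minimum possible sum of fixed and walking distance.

Open {P3}: assign each demand point to its cheapest open site.
  A→P3 25, B→P3 11, C→P3 19, D→P3 9
  walking distance 64, fixed 19 → total 83.
Compare {P2, P3}: walking distance 54 + fixed 36 = 90.
Compare {P1, P3}: walking distance 57 + fixed 36 = 93.
Compare {P3, P4}: walking distance 64 + fixed 36 = 100.
All other subsets cost ≥ 90. Minimum total cost: 83.

83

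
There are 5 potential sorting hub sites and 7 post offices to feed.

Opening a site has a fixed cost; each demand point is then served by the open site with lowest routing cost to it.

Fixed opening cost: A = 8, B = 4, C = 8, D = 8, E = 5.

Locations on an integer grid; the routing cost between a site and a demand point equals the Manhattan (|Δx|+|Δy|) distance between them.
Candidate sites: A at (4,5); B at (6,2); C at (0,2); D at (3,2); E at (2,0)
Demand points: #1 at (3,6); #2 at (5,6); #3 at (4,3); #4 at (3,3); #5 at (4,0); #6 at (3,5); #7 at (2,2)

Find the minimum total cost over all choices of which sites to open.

27

Open {A, E}: assign each demand point to its cheapest open site.
  #1→A 2, #2→A 2, #3→A 2, #4→A 3, #5→E 2, #6→A 1, #7→E 2
  routing cost 14, fixed 13 → total 27.
Compare {A}: routing cost 20 + fixed 8 = 28.
Compare {D}: routing cost 20 + fixed 8 = 28.
Compare {A, D}: routing cost 12 + fixed 16 = 28.
All other subsets cost ≥ 28. Minimum total cost: 27.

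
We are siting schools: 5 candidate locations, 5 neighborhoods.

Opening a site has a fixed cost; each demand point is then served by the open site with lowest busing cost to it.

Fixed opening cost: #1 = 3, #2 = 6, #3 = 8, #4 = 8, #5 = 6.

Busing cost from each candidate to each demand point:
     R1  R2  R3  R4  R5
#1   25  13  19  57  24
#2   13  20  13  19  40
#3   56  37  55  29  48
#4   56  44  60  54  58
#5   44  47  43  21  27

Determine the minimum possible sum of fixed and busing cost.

Open {#1, #2}: assign each demand point to its cheapest open site.
  R1→#2 13, R2→#1 13, R3→#2 13, R4→#2 19, R5→#1 24
  busing cost 82, fixed 9 → total 91.
Compare {#1, #2, #5}: busing cost 82 + fixed 15 = 97.
Compare {#1, #2, #3}: busing cost 82 + fixed 17 = 99.
Compare {#1, #2, #4}: busing cost 82 + fixed 17 = 99.
All other subsets cost ≥ 97. Minimum total cost: 91.

91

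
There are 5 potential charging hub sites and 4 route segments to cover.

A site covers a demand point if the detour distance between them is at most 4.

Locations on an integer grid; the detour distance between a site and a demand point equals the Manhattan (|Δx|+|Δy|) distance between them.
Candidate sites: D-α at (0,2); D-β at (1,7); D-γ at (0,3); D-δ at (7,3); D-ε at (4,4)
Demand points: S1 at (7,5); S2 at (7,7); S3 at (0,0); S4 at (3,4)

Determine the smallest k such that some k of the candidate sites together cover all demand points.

2

Coverage sets (demand points within 4 of each site):
  D-α: {S3}
  D-β: {}
  D-γ: {S3, S4}
  D-δ: {S1, S2}
  D-ε: {S1, S4}
No single site covers all 4 demand points.
But {D-γ, D-δ} covers everything, so the minimum is 2.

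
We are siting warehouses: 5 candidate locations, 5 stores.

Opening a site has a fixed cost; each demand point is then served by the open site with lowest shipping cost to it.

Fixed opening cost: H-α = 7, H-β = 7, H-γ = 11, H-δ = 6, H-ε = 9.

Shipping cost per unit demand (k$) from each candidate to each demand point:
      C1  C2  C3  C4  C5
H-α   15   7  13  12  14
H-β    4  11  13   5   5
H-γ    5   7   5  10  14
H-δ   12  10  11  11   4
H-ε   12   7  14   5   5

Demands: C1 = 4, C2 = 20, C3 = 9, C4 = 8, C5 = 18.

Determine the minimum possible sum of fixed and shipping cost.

Open {H-β, H-γ, H-δ}: assign each demand point to its cheapest open site.
  C1→H-β 4×4=16, C2→H-γ 20×7=140, C3→H-γ 9×5=45, C4→H-β 8×5=40, C5→H-δ 18×4=72
  shipping cost 313, fixed 24 → total 337.
Compare {H-γ, H-δ, H-ε}: shipping cost 317 + fixed 26 = 343.
Compare {H-α, H-β, H-γ, H-δ}: shipping cost 313 + fixed 31 = 344.
Compare {H-β, H-γ, H-δ, H-ε}: shipping cost 313 + fixed 33 = 346.
All other subsets cost ≥ 343. Minimum total cost: 337.

337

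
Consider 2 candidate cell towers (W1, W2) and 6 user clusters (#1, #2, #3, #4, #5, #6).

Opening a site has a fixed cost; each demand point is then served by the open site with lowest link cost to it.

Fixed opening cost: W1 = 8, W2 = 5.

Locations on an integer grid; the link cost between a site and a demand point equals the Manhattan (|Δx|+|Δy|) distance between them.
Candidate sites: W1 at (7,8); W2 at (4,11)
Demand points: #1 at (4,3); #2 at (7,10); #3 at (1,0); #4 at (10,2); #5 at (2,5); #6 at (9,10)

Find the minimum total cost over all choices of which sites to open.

53

Open {W1}: assign each demand point to its cheapest open site.
  #1→W1 8, #2→W1 2, #3→W1 14, #4→W1 9, #5→W1 8, #6→W1 4
  link cost 45, fixed 8 → total 53.
Compare {W1, W2}: link cost 45 + fixed 13 = 58.
Compare {W2}: link cost 55 + fixed 5 = 60.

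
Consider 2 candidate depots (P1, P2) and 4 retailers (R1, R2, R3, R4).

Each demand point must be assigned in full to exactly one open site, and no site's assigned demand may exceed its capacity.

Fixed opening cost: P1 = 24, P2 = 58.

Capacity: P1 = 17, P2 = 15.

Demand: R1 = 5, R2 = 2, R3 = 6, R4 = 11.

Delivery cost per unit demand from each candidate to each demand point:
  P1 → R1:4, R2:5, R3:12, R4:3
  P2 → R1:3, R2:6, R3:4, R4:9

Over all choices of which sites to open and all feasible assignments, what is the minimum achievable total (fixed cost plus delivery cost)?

164

Open {P1, P2}; cheapest assignment that respects the capacities:
  P1 (cap 17, load 13): R2, R4 — cost 2×5 + 11×3 = 43
  P2 (cap 15, load 11): R1, R3 — cost 5×3 + 6×4 = 39
  Shipping 82, fixed 82 → total 164.
  Any other capacity-feasible assignment to {P1, P2} ships for at least 82.
Total demand is 24 and no other set of sites has combined capacity ≥ 24, so {P1, P2} is the only feasible choice of open sites. Minimum: 164.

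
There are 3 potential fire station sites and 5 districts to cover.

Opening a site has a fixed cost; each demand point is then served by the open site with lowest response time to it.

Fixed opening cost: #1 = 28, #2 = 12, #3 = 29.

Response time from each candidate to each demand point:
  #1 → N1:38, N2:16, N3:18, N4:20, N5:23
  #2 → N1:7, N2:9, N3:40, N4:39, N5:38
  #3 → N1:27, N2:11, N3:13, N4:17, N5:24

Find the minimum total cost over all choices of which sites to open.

Open {#2, #3}: assign each demand point to its cheapest open site.
  N1→#2 7, N2→#2 9, N3→#3 13, N4→#3 17, N5→#3 24
  response time 70, fixed 41 → total 111.
Compare {#1, #2}: response time 77 + fixed 40 = 117.
Compare {#3}: response time 92 + fixed 29 = 121.
Compare {#1, #2, #3}: response time 69 + fixed 69 = 138.
All other subsets cost ≥ 117. Minimum total cost: 111.

111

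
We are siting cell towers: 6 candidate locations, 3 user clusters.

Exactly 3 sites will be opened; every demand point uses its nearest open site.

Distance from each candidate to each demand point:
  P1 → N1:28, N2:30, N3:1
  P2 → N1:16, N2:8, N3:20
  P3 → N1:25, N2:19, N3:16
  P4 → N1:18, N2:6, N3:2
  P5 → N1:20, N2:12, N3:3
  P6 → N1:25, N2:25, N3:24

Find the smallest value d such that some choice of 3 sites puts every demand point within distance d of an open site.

Open {P1, P2, P3}.
  Farthest demand point is N1 at distance 16 (to P2); all others are ≤ 16.
With {P1, P2, P4} the worst case is 16.
With {P1, P2, P5} the worst case is 16.
No size-3 selection achieves below 16.

16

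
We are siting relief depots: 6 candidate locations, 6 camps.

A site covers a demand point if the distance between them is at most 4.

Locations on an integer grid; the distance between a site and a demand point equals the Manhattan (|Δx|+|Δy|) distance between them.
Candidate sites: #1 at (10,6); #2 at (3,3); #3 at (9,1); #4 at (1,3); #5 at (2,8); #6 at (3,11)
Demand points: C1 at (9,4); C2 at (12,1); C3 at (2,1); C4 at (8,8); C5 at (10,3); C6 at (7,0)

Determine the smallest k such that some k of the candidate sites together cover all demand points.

3

Coverage sets (demand points within 4 of each site):
  #1: {C1, C4, C5}
  #2: {C3}
  #3: {C1, C2, C5, C6}
  #4: {C3}
  #5: {}
  #6: {}
No 2 sites suffice: every size-2 union leaves at least one demand point uncovered.
But {#1, #2, #3} covers everything, so the minimum is 3.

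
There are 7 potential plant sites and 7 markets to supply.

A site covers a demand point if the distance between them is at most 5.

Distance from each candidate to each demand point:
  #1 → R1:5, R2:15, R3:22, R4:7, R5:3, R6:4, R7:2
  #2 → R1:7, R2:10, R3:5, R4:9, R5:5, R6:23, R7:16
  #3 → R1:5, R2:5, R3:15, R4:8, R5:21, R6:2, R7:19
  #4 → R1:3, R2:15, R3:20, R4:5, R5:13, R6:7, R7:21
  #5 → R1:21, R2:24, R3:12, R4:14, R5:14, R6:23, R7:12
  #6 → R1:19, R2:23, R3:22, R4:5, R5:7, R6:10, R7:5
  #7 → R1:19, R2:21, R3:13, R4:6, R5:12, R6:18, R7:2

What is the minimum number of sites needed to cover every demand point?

Coverage sets (demand points within 5 of each site):
  #1: {R1, R5, R6, R7}
  #2: {R3, R5}
  #3: {R1, R2, R6}
  #4: {R1, R4}
  #5: {}
  #6: {R4, R7}
  #7: {R7}
No 2 sites suffice: every size-2 union leaves at least one demand point uncovered.
But {#2, #3, #6} covers everything, so the minimum is 3.

3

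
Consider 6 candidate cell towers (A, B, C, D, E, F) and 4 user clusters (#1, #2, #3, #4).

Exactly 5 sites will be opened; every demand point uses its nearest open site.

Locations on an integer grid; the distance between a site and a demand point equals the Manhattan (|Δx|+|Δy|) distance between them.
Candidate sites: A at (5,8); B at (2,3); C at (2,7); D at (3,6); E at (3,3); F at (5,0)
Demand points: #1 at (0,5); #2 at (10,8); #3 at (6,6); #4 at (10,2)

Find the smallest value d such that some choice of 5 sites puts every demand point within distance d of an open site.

Open {A, B, C, D, F}.
  Farthest demand point is #4 at distance 7 (to F); all others are ≤ 7.
With {A, B, C, E, F} the worst case is 7.
With {A, B, D, E, F} the worst case is 7.
No size-5 selection achieves below 7.

7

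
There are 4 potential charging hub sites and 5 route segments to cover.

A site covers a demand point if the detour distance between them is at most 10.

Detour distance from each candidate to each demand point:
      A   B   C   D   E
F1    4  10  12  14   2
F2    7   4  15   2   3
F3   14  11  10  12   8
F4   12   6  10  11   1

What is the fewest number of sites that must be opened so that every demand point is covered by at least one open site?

Coverage sets (demand points within 10 of each site):
  F1: {A, B, E}
  F2: {A, B, D, E}
  F3: {C, E}
  F4: {B, C, E}
No single site covers all 5 demand points.
But {F2, F3} covers everything, so the minimum is 2.

2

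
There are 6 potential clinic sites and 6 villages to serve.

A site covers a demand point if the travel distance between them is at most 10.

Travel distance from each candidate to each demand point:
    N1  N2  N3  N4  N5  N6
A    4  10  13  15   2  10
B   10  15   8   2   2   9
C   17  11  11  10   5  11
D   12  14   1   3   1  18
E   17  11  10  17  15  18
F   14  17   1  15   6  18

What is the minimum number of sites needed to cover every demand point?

2

Coverage sets (demand points within 10 of each site):
  A: {N1, N2, N5, N6}
  B: {N1, N3, N4, N5, N6}
  C: {N4, N5}
  D: {N3, N4, N5}
  E: {N3}
  F: {N3, N5}
No single site covers all 6 demand points.
But {A, B} covers everything, so the minimum is 2.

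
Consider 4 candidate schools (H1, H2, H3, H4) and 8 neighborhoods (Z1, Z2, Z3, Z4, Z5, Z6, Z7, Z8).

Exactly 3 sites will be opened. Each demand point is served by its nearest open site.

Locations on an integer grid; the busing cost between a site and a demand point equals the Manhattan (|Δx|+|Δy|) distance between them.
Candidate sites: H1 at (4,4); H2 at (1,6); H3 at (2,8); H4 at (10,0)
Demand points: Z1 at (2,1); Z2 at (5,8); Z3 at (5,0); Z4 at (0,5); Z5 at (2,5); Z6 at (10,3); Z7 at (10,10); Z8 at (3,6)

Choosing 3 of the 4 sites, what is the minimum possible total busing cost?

33

Open {H2, H3, H4}.
  Z1→H2 6, Z2→H3 3, Z3→H4 5, Z4→H2 2, Z5→H2 2, Z6→H4 3, Z7→H3 10, Z8→H2 2  ⇒ total 33.
Compare {H1, H2, H4}: total 34.
Compare {H1, H2, H3}: total 36.
No size-3 selection does better; minimum is 33.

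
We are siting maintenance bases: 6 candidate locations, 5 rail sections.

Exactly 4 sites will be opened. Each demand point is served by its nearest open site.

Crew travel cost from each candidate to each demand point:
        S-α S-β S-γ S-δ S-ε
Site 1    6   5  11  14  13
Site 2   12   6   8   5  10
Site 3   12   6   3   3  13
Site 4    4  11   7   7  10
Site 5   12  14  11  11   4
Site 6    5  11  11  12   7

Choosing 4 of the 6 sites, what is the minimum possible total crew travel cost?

Open {Site 1, Site 3, Site 4, Site 5}.
  S-α→Site 4 4, S-β→Site 1 5, S-γ→Site 3 3, S-δ→Site 3 3, S-ε→Site 5 4  ⇒ total 19.
Compare {Site 1, Site 3, Site 5, Site 6}: total 20.
Compare {Site 2, Site 3, Site 4, Site 5}: total 20.
No size-4 selection does better; minimum is 19.

19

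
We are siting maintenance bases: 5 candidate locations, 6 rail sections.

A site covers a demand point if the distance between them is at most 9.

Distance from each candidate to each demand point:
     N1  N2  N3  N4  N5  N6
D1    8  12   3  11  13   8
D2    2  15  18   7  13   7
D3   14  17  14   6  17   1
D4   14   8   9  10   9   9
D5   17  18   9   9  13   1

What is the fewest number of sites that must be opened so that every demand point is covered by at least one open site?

Coverage sets (demand points within 9 of each site):
  D1: {N1, N3, N6}
  D2: {N1, N4, N6}
  D3: {N4, N6}
  D4: {N2, N3, N5, N6}
  D5: {N3, N4, N6}
No single site covers all 6 demand points.
But {D2, D4} covers everything, so the minimum is 2.

2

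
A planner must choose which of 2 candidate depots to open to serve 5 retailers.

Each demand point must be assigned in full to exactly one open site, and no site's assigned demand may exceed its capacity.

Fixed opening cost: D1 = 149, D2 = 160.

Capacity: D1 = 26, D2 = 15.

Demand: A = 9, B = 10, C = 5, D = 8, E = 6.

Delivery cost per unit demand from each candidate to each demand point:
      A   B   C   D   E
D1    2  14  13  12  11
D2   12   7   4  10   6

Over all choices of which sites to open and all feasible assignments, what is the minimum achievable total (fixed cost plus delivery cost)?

Open {D1, D2}; cheapest assignment that respects the capacities:
  D1 (cap 26, load 23): A, D, E — cost 9×2 + 8×12 + 6×11 = 180
  D2 (cap 15, load 15): B, C — cost 10×7 + 5×4 = 90
  Shipping 270, fixed 309 → total 579.
  Any other capacity-feasible assignment to {D1, D2} ships for at least 270.
Total demand is 38 and no other set of sites has combined capacity ≥ 38, so {D1, D2} is the only feasible choice of open sites. Minimum: 579.

579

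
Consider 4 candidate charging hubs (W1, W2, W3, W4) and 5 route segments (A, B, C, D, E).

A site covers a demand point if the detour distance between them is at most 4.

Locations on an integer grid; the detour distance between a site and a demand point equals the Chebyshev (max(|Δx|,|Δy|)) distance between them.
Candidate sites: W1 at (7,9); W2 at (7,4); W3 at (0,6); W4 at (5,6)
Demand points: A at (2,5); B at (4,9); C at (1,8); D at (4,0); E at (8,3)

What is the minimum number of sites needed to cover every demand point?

Coverage sets (demand points within 4 of each site):
  W1: {B}
  W2: {D, E}
  W3: {A, B, C}
  W4: {A, B, C, E}
No single site covers all 5 demand points.
But {W2, W3} covers everything, so the minimum is 2.

2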